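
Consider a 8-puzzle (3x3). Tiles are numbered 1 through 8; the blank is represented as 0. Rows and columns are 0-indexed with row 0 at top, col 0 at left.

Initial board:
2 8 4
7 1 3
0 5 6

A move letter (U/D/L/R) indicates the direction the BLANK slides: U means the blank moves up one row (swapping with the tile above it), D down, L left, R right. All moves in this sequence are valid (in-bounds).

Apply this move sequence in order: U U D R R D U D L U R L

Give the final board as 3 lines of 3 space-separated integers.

Answer: 2 8 4
1 0 6
7 3 5

Derivation:
After move 1 (U):
2 8 4
0 1 3
7 5 6

After move 2 (U):
0 8 4
2 1 3
7 5 6

After move 3 (D):
2 8 4
0 1 3
7 5 6

After move 4 (R):
2 8 4
1 0 3
7 5 6

After move 5 (R):
2 8 4
1 3 0
7 5 6

After move 6 (D):
2 8 4
1 3 6
7 5 0

After move 7 (U):
2 8 4
1 3 0
7 5 6

After move 8 (D):
2 8 4
1 3 6
7 5 0

After move 9 (L):
2 8 4
1 3 6
7 0 5

After move 10 (U):
2 8 4
1 0 6
7 3 5

After move 11 (R):
2 8 4
1 6 0
7 3 5

After move 12 (L):
2 8 4
1 0 6
7 3 5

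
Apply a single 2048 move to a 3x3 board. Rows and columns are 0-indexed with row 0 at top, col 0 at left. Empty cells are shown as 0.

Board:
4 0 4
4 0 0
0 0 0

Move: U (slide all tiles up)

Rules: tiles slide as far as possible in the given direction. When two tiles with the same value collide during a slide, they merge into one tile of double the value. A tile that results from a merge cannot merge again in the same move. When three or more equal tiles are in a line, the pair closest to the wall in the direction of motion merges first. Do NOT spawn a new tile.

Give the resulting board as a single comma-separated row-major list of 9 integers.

Slide up:
col 0: [4, 4, 0] -> [8, 0, 0]
col 1: [0, 0, 0] -> [0, 0, 0]
col 2: [4, 0, 0] -> [4, 0, 0]

Answer: 8, 0, 4, 0, 0, 0, 0, 0, 0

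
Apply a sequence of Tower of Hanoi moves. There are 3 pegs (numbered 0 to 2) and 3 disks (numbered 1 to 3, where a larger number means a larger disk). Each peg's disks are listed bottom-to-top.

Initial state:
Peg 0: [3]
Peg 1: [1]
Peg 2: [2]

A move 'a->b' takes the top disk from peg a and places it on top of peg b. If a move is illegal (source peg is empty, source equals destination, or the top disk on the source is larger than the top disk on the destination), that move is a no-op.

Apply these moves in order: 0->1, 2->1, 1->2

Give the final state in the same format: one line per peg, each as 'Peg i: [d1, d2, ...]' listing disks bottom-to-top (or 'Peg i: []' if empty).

After move 1 (0->1):
Peg 0: [3]
Peg 1: [1]
Peg 2: [2]

After move 2 (2->1):
Peg 0: [3]
Peg 1: [1]
Peg 2: [2]

After move 3 (1->2):
Peg 0: [3]
Peg 1: []
Peg 2: [2, 1]

Answer: Peg 0: [3]
Peg 1: []
Peg 2: [2, 1]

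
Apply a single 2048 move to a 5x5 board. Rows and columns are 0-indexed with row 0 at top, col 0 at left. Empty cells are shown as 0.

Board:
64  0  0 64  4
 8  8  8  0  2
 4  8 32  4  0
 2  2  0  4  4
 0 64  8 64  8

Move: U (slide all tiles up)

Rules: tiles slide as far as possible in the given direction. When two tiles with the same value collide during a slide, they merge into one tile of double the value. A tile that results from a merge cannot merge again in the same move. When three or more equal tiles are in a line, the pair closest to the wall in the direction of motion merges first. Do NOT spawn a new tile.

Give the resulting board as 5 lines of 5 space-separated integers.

Slide up:
col 0: [64, 8, 4, 2, 0] -> [64, 8, 4, 2, 0]
col 1: [0, 8, 8, 2, 64] -> [16, 2, 64, 0, 0]
col 2: [0, 8, 32, 0, 8] -> [8, 32, 8, 0, 0]
col 3: [64, 0, 4, 4, 64] -> [64, 8, 64, 0, 0]
col 4: [4, 2, 0, 4, 8] -> [4, 2, 4, 8, 0]

Answer: 64 16  8 64  4
 8  2 32  8  2
 4 64  8 64  4
 2  0  0  0  8
 0  0  0  0  0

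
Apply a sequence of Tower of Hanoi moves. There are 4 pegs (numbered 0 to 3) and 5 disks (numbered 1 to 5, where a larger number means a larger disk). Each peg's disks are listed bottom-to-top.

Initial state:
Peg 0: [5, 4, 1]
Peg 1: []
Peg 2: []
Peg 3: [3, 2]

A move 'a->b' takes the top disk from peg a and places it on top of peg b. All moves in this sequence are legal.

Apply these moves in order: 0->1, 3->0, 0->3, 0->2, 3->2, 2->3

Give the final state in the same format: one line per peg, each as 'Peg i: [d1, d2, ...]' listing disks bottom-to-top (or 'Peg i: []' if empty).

Answer: Peg 0: [5]
Peg 1: [1]
Peg 2: [4]
Peg 3: [3, 2]

Derivation:
After move 1 (0->1):
Peg 0: [5, 4]
Peg 1: [1]
Peg 2: []
Peg 3: [3, 2]

After move 2 (3->0):
Peg 0: [5, 4, 2]
Peg 1: [1]
Peg 2: []
Peg 3: [3]

After move 3 (0->3):
Peg 0: [5, 4]
Peg 1: [1]
Peg 2: []
Peg 3: [3, 2]

After move 4 (0->2):
Peg 0: [5]
Peg 1: [1]
Peg 2: [4]
Peg 3: [3, 2]

After move 5 (3->2):
Peg 0: [5]
Peg 1: [1]
Peg 2: [4, 2]
Peg 3: [3]

After move 6 (2->3):
Peg 0: [5]
Peg 1: [1]
Peg 2: [4]
Peg 3: [3, 2]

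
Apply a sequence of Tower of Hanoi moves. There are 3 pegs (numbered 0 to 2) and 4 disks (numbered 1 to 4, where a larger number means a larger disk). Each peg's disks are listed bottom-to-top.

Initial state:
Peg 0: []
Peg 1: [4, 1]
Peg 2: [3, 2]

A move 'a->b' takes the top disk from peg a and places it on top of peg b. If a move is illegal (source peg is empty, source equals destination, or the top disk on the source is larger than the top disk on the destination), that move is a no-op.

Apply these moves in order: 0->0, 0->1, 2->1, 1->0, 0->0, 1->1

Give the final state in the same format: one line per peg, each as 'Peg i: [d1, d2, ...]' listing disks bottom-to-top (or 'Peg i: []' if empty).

Answer: Peg 0: [1]
Peg 1: [4]
Peg 2: [3, 2]

Derivation:
After move 1 (0->0):
Peg 0: []
Peg 1: [4, 1]
Peg 2: [3, 2]

After move 2 (0->1):
Peg 0: []
Peg 1: [4, 1]
Peg 2: [3, 2]

After move 3 (2->1):
Peg 0: []
Peg 1: [4, 1]
Peg 2: [3, 2]

After move 4 (1->0):
Peg 0: [1]
Peg 1: [4]
Peg 2: [3, 2]

After move 5 (0->0):
Peg 0: [1]
Peg 1: [4]
Peg 2: [3, 2]

After move 6 (1->1):
Peg 0: [1]
Peg 1: [4]
Peg 2: [3, 2]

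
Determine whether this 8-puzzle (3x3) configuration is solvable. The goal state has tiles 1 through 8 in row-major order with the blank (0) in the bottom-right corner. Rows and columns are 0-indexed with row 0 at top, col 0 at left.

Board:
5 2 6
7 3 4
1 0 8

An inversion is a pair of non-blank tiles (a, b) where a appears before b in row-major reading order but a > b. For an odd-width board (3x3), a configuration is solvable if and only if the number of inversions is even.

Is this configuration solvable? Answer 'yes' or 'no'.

Answer: no

Derivation:
Inversions (pairs i<j in row-major order where tile[i] > tile[j] > 0): 13
13 is odd, so the puzzle is not solvable.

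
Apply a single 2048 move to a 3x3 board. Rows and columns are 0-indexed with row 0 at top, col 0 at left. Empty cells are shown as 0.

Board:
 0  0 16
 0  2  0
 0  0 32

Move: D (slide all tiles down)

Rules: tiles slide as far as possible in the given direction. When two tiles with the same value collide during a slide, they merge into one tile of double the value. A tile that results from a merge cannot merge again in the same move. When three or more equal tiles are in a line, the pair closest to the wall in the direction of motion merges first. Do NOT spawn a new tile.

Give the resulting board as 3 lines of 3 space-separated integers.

Answer:  0  0  0
 0  0 16
 0  2 32

Derivation:
Slide down:
col 0: [0, 0, 0] -> [0, 0, 0]
col 1: [0, 2, 0] -> [0, 0, 2]
col 2: [16, 0, 32] -> [0, 16, 32]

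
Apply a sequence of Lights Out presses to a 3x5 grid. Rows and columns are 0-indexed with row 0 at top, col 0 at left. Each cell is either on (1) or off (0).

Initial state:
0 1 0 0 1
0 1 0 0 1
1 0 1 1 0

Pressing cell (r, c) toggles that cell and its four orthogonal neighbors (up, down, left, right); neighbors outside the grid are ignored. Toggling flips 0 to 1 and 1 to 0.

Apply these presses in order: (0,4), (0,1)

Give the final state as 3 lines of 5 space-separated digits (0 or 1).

After press 1 at (0,4):
0 1 0 1 0
0 1 0 0 0
1 0 1 1 0

After press 2 at (0,1):
1 0 1 1 0
0 0 0 0 0
1 0 1 1 0

Answer: 1 0 1 1 0
0 0 0 0 0
1 0 1 1 0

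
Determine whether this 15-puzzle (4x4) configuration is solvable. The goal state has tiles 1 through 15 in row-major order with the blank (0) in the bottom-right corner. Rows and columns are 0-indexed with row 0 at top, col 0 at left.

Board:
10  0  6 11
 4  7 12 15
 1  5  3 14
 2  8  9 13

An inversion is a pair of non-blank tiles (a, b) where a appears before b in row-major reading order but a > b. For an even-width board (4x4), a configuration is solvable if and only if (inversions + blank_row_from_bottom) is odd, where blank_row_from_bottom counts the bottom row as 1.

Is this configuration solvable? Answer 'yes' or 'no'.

Inversions: 50
Blank is in row 0 (0-indexed from top), which is row 4 counting from the bottom (bottom = 1).
50 + 4 = 54, which is even, so the puzzle is not solvable.

Answer: no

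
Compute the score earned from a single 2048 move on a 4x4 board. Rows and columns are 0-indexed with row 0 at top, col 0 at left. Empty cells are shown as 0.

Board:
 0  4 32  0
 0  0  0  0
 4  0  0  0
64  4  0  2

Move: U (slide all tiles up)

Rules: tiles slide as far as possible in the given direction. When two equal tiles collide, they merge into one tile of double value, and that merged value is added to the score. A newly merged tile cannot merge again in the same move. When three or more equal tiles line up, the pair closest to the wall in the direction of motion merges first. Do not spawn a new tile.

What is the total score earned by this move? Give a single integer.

Answer: 8

Derivation:
Slide up:
col 0: [0, 0, 4, 64] -> [4, 64, 0, 0]  score +0 (running 0)
col 1: [4, 0, 0, 4] -> [8, 0, 0, 0]  score +8 (running 8)
col 2: [32, 0, 0, 0] -> [32, 0, 0, 0]  score +0 (running 8)
col 3: [0, 0, 0, 2] -> [2, 0, 0, 0]  score +0 (running 8)
Board after move:
 4  8 32  2
64  0  0  0
 0  0  0  0
 0  0  0  0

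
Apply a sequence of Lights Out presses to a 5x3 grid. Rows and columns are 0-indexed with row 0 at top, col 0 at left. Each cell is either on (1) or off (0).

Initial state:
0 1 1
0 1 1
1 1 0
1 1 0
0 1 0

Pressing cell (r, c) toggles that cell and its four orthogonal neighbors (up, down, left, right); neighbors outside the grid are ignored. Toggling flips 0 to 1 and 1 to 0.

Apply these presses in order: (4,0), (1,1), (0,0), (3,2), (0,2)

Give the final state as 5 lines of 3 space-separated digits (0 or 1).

After press 1 at (4,0):
0 1 1
0 1 1
1 1 0
0 1 0
1 0 0

After press 2 at (1,1):
0 0 1
1 0 0
1 0 0
0 1 0
1 0 0

After press 3 at (0,0):
1 1 1
0 0 0
1 0 0
0 1 0
1 0 0

After press 4 at (3,2):
1 1 1
0 0 0
1 0 1
0 0 1
1 0 1

After press 5 at (0,2):
1 0 0
0 0 1
1 0 1
0 0 1
1 0 1

Answer: 1 0 0
0 0 1
1 0 1
0 0 1
1 0 1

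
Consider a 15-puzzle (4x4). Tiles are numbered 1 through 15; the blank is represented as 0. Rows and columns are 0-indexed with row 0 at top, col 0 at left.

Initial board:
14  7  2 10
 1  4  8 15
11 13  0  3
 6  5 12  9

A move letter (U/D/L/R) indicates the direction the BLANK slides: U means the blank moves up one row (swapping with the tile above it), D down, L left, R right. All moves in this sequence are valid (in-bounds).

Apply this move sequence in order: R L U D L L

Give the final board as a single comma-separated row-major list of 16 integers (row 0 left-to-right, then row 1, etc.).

After move 1 (R):
14  7  2 10
 1  4  8 15
11 13  3  0
 6  5 12  9

After move 2 (L):
14  7  2 10
 1  4  8 15
11 13  0  3
 6  5 12  9

After move 3 (U):
14  7  2 10
 1  4  0 15
11 13  8  3
 6  5 12  9

After move 4 (D):
14  7  2 10
 1  4  8 15
11 13  0  3
 6  5 12  9

After move 5 (L):
14  7  2 10
 1  4  8 15
11  0 13  3
 6  5 12  9

After move 6 (L):
14  7  2 10
 1  4  8 15
 0 11 13  3
 6  5 12  9

Answer: 14, 7, 2, 10, 1, 4, 8, 15, 0, 11, 13, 3, 6, 5, 12, 9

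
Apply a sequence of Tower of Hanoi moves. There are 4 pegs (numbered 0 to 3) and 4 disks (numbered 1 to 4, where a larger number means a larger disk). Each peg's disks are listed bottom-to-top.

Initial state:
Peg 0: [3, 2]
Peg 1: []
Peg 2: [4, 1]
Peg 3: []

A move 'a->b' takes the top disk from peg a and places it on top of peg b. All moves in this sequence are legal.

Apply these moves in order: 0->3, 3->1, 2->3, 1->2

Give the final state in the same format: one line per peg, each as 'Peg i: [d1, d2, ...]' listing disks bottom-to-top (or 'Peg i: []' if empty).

Answer: Peg 0: [3]
Peg 1: []
Peg 2: [4, 2]
Peg 3: [1]

Derivation:
After move 1 (0->3):
Peg 0: [3]
Peg 1: []
Peg 2: [4, 1]
Peg 3: [2]

After move 2 (3->1):
Peg 0: [3]
Peg 1: [2]
Peg 2: [4, 1]
Peg 3: []

After move 3 (2->3):
Peg 0: [3]
Peg 1: [2]
Peg 2: [4]
Peg 3: [1]

After move 4 (1->2):
Peg 0: [3]
Peg 1: []
Peg 2: [4, 2]
Peg 3: [1]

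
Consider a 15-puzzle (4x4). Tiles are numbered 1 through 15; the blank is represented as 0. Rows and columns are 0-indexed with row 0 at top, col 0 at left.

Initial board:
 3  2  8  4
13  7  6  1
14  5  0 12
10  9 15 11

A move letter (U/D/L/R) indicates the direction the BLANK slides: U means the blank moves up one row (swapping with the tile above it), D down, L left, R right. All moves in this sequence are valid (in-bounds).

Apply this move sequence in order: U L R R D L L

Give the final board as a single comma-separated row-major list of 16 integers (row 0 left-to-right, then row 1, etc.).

After move 1 (U):
 3  2  8  4
13  7  0  1
14  5  6 12
10  9 15 11

After move 2 (L):
 3  2  8  4
13  0  7  1
14  5  6 12
10  9 15 11

After move 3 (R):
 3  2  8  4
13  7  0  1
14  5  6 12
10  9 15 11

After move 4 (R):
 3  2  8  4
13  7  1  0
14  5  6 12
10  9 15 11

After move 5 (D):
 3  2  8  4
13  7  1 12
14  5  6  0
10  9 15 11

After move 6 (L):
 3  2  8  4
13  7  1 12
14  5  0  6
10  9 15 11

After move 7 (L):
 3  2  8  4
13  7  1 12
14  0  5  6
10  9 15 11

Answer: 3, 2, 8, 4, 13, 7, 1, 12, 14, 0, 5, 6, 10, 9, 15, 11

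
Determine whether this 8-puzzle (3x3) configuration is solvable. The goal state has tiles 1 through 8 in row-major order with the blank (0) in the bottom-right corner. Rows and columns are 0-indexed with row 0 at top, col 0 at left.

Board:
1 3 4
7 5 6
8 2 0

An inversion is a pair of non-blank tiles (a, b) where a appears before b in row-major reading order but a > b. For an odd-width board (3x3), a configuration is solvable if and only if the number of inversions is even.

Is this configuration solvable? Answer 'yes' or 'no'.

Answer: yes

Derivation:
Inversions (pairs i<j in row-major order where tile[i] > tile[j] > 0): 8
8 is even, so the puzzle is solvable.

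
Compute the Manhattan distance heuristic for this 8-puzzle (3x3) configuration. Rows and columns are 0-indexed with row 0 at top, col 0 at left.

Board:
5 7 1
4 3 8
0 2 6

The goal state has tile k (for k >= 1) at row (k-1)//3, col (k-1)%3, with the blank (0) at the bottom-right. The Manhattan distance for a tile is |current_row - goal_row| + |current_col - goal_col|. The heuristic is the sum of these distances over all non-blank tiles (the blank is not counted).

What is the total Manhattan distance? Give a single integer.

Tile 5: (0,0)->(1,1) = 2
Tile 7: (0,1)->(2,0) = 3
Tile 1: (0,2)->(0,0) = 2
Tile 4: (1,0)->(1,0) = 0
Tile 3: (1,1)->(0,2) = 2
Tile 8: (1,2)->(2,1) = 2
Tile 2: (2,1)->(0,1) = 2
Tile 6: (2,2)->(1,2) = 1
Sum: 2 + 3 + 2 + 0 + 2 + 2 + 2 + 1 = 14

Answer: 14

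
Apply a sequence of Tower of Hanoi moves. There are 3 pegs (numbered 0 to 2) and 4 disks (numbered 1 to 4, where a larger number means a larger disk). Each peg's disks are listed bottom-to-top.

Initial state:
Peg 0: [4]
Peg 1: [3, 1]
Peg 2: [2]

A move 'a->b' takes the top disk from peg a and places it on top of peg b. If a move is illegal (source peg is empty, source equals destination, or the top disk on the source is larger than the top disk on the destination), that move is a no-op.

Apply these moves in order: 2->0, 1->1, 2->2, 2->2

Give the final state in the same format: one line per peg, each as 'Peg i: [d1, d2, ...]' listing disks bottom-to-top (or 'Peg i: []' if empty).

Answer: Peg 0: [4, 2]
Peg 1: [3, 1]
Peg 2: []

Derivation:
After move 1 (2->0):
Peg 0: [4, 2]
Peg 1: [3, 1]
Peg 2: []

After move 2 (1->1):
Peg 0: [4, 2]
Peg 1: [3, 1]
Peg 2: []

After move 3 (2->2):
Peg 0: [4, 2]
Peg 1: [3, 1]
Peg 2: []

After move 4 (2->2):
Peg 0: [4, 2]
Peg 1: [3, 1]
Peg 2: []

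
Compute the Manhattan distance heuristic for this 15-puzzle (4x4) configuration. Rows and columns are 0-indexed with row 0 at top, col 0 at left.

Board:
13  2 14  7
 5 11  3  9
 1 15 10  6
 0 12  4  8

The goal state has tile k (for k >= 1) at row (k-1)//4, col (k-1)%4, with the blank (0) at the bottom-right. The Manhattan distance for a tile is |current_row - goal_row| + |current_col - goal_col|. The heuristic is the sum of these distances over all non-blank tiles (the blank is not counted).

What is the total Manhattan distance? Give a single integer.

Tile 13: (0,0)->(3,0) = 3
Tile 2: (0,1)->(0,1) = 0
Tile 14: (0,2)->(3,1) = 4
Tile 7: (0,3)->(1,2) = 2
Tile 5: (1,0)->(1,0) = 0
Tile 11: (1,1)->(2,2) = 2
Tile 3: (1,2)->(0,2) = 1
Tile 9: (1,3)->(2,0) = 4
Tile 1: (2,0)->(0,0) = 2
Tile 15: (2,1)->(3,2) = 2
Tile 10: (2,2)->(2,1) = 1
Tile 6: (2,3)->(1,1) = 3
Tile 12: (3,1)->(2,3) = 3
Tile 4: (3,2)->(0,3) = 4
Tile 8: (3,3)->(1,3) = 2
Sum: 3 + 0 + 4 + 2 + 0 + 2 + 1 + 4 + 2 + 2 + 1 + 3 + 3 + 4 + 2 = 33

Answer: 33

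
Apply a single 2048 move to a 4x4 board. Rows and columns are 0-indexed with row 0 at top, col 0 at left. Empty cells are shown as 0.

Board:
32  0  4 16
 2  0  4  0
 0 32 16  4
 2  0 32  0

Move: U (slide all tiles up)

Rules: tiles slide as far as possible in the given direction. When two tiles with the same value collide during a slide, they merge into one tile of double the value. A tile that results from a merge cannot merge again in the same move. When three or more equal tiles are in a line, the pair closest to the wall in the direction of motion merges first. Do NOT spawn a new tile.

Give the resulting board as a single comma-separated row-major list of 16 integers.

Slide up:
col 0: [32, 2, 0, 2] -> [32, 4, 0, 0]
col 1: [0, 0, 32, 0] -> [32, 0, 0, 0]
col 2: [4, 4, 16, 32] -> [8, 16, 32, 0]
col 3: [16, 0, 4, 0] -> [16, 4, 0, 0]

Answer: 32, 32, 8, 16, 4, 0, 16, 4, 0, 0, 32, 0, 0, 0, 0, 0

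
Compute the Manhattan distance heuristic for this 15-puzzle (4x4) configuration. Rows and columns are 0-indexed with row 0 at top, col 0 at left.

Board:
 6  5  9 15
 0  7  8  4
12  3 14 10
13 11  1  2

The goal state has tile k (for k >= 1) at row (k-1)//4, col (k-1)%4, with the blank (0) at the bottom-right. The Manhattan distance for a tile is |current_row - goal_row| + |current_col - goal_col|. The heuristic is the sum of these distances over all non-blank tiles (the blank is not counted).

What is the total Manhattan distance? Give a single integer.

Tile 6: at (0,0), goal (1,1), distance |0-1|+|0-1| = 2
Tile 5: at (0,1), goal (1,0), distance |0-1|+|1-0| = 2
Tile 9: at (0,2), goal (2,0), distance |0-2|+|2-0| = 4
Tile 15: at (0,3), goal (3,2), distance |0-3|+|3-2| = 4
Tile 7: at (1,1), goal (1,2), distance |1-1|+|1-2| = 1
Tile 8: at (1,2), goal (1,3), distance |1-1|+|2-3| = 1
Tile 4: at (1,3), goal (0,3), distance |1-0|+|3-3| = 1
Tile 12: at (2,0), goal (2,3), distance |2-2|+|0-3| = 3
Tile 3: at (2,1), goal (0,2), distance |2-0|+|1-2| = 3
Tile 14: at (2,2), goal (3,1), distance |2-3|+|2-1| = 2
Tile 10: at (2,3), goal (2,1), distance |2-2|+|3-1| = 2
Tile 13: at (3,0), goal (3,0), distance |3-3|+|0-0| = 0
Tile 11: at (3,1), goal (2,2), distance |3-2|+|1-2| = 2
Tile 1: at (3,2), goal (0,0), distance |3-0|+|2-0| = 5
Tile 2: at (3,3), goal (0,1), distance |3-0|+|3-1| = 5
Sum: 2 + 2 + 4 + 4 + 1 + 1 + 1 + 3 + 3 + 2 + 2 + 0 + 2 + 5 + 5 = 37

Answer: 37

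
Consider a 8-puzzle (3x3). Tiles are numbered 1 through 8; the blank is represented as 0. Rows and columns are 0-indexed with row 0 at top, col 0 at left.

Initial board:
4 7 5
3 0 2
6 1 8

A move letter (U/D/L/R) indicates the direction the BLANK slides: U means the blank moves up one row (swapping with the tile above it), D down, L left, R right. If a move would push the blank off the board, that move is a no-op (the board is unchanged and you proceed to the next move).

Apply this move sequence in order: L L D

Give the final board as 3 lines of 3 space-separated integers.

Answer: 4 7 5
6 3 2
0 1 8

Derivation:
After move 1 (L):
4 7 5
0 3 2
6 1 8

After move 2 (L):
4 7 5
0 3 2
6 1 8

After move 3 (D):
4 7 5
6 3 2
0 1 8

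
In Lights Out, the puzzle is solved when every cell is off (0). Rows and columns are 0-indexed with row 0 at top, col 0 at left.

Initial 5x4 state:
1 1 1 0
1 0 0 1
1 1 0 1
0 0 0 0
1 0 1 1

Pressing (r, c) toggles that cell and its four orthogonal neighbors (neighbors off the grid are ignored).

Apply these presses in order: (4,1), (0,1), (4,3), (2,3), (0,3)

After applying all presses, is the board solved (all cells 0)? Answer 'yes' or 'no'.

Answer: no

Derivation:
After press 1 at (4,1):
1 1 1 0
1 0 0 1
1 1 0 1
0 1 0 0
0 1 0 1

After press 2 at (0,1):
0 0 0 0
1 1 0 1
1 1 0 1
0 1 0 0
0 1 0 1

After press 3 at (4,3):
0 0 0 0
1 1 0 1
1 1 0 1
0 1 0 1
0 1 1 0

After press 4 at (2,3):
0 0 0 0
1 1 0 0
1 1 1 0
0 1 0 0
0 1 1 0

After press 5 at (0,3):
0 0 1 1
1 1 0 1
1 1 1 0
0 1 0 0
0 1 1 0

Lights still on: 11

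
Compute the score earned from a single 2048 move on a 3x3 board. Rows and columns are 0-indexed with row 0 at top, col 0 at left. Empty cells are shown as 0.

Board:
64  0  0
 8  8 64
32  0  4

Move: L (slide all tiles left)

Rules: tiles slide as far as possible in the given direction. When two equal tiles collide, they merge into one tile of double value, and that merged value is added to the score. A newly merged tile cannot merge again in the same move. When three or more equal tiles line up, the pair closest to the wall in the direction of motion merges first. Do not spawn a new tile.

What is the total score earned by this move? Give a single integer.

Answer: 16

Derivation:
Slide left:
row 0: [64, 0, 0] -> [64, 0, 0]  score +0 (running 0)
row 1: [8, 8, 64] -> [16, 64, 0]  score +16 (running 16)
row 2: [32, 0, 4] -> [32, 4, 0]  score +0 (running 16)
Board after move:
64  0  0
16 64  0
32  4  0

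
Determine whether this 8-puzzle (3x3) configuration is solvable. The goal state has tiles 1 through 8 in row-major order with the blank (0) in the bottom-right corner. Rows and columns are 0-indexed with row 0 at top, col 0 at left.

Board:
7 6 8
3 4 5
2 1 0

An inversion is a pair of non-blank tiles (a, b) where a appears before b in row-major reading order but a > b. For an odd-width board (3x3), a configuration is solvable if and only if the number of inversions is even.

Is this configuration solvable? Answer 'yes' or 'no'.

Answer: no

Derivation:
Inversions (pairs i<j in row-major order where tile[i] > tile[j] > 0): 23
23 is odd, so the puzzle is not solvable.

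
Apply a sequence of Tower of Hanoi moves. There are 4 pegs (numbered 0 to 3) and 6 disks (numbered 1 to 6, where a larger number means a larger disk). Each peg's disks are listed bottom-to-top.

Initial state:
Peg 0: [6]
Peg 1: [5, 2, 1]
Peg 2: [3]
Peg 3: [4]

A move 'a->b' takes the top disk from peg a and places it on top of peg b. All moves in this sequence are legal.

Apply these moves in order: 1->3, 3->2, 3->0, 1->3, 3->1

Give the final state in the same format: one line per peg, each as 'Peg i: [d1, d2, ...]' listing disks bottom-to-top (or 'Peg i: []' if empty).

Answer: Peg 0: [6, 4]
Peg 1: [5, 2]
Peg 2: [3, 1]
Peg 3: []

Derivation:
After move 1 (1->3):
Peg 0: [6]
Peg 1: [5, 2]
Peg 2: [3]
Peg 3: [4, 1]

After move 2 (3->2):
Peg 0: [6]
Peg 1: [5, 2]
Peg 2: [3, 1]
Peg 3: [4]

After move 3 (3->0):
Peg 0: [6, 4]
Peg 1: [5, 2]
Peg 2: [3, 1]
Peg 3: []

After move 4 (1->3):
Peg 0: [6, 4]
Peg 1: [5]
Peg 2: [3, 1]
Peg 3: [2]

After move 5 (3->1):
Peg 0: [6, 4]
Peg 1: [5, 2]
Peg 2: [3, 1]
Peg 3: []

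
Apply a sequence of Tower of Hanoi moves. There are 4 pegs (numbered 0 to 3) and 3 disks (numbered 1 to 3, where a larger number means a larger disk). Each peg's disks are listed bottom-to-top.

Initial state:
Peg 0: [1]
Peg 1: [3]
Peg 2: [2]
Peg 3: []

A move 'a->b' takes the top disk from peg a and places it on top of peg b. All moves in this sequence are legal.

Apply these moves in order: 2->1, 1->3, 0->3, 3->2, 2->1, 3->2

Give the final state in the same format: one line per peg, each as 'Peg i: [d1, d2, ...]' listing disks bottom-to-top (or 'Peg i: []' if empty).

Answer: Peg 0: []
Peg 1: [3, 1]
Peg 2: [2]
Peg 3: []

Derivation:
After move 1 (2->1):
Peg 0: [1]
Peg 1: [3, 2]
Peg 2: []
Peg 3: []

After move 2 (1->3):
Peg 0: [1]
Peg 1: [3]
Peg 2: []
Peg 3: [2]

After move 3 (0->3):
Peg 0: []
Peg 1: [3]
Peg 2: []
Peg 3: [2, 1]

After move 4 (3->2):
Peg 0: []
Peg 1: [3]
Peg 2: [1]
Peg 3: [2]

After move 5 (2->1):
Peg 0: []
Peg 1: [3, 1]
Peg 2: []
Peg 3: [2]

After move 6 (3->2):
Peg 0: []
Peg 1: [3, 1]
Peg 2: [2]
Peg 3: []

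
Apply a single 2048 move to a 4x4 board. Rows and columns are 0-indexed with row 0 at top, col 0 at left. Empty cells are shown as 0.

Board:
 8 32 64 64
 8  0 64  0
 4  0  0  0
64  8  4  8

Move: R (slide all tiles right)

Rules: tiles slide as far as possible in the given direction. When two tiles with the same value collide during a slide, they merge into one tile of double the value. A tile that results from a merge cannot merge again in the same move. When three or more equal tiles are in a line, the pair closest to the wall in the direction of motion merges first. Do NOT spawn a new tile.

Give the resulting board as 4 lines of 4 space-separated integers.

Slide right:
row 0: [8, 32, 64, 64] -> [0, 8, 32, 128]
row 1: [8, 0, 64, 0] -> [0, 0, 8, 64]
row 2: [4, 0, 0, 0] -> [0, 0, 0, 4]
row 3: [64, 8, 4, 8] -> [64, 8, 4, 8]

Answer:   0   8  32 128
  0   0   8  64
  0   0   0   4
 64   8   4   8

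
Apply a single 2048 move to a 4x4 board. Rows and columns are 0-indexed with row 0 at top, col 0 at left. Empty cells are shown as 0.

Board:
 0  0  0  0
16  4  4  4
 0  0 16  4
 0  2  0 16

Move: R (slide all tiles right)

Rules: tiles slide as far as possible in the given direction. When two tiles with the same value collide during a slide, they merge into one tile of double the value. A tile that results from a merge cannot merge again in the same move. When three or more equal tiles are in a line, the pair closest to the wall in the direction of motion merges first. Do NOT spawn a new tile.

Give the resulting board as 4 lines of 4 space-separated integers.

Answer:  0  0  0  0
 0 16  4  8
 0  0 16  4
 0  0  2 16

Derivation:
Slide right:
row 0: [0, 0, 0, 0] -> [0, 0, 0, 0]
row 1: [16, 4, 4, 4] -> [0, 16, 4, 8]
row 2: [0, 0, 16, 4] -> [0, 0, 16, 4]
row 3: [0, 2, 0, 16] -> [0, 0, 2, 16]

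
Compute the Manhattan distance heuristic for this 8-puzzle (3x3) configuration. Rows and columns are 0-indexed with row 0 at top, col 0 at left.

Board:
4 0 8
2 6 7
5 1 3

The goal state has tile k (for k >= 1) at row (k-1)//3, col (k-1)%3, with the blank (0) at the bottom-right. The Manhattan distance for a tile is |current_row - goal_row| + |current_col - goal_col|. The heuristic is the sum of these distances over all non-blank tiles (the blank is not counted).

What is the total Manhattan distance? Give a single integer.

Tile 4: at (0,0), goal (1,0), distance |0-1|+|0-0| = 1
Tile 8: at (0,2), goal (2,1), distance |0-2|+|2-1| = 3
Tile 2: at (1,0), goal (0,1), distance |1-0|+|0-1| = 2
Tile 6: at (1,1), goal (1,2), distance |1-1|+|1-2| = 1
Tile 7: at (1,2), goal (2,0), distance |1-2|+|2-0| = 3
Tile 5: at (2,0), goal (1,1), distance |2-1|+|0-1| = 2
Tile 1: at (2,1), goal (0,0), distance |2-0|+|1-0| = 3
Tile 3: at (2,2), goal (0,2), distance |2-0|+|2-2| = 2
Sum: 1 + 3 + 2 + 1 + 3 + 2 + 3 + 2 = 17

Answer: 17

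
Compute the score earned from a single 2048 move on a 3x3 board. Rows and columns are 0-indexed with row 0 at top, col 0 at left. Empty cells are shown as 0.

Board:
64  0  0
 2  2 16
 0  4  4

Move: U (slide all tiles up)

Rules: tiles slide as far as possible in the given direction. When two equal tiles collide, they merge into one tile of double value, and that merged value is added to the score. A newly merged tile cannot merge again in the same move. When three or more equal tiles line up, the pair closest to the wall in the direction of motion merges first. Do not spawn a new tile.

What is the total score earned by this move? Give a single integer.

Slide up:
col 0: [64, 2, 0] -> [64, 2, 0]  score +0 (running 0)
col 1: [0, 2, 4] -> [2, 4, 0]  score +0 (running 0)
col 2: [0, 16, 4] -> [16, 4, 0]  score +0 (running 0)
Board after move:
64  2 16
 2  4  4
 0  0  0

Answer: 0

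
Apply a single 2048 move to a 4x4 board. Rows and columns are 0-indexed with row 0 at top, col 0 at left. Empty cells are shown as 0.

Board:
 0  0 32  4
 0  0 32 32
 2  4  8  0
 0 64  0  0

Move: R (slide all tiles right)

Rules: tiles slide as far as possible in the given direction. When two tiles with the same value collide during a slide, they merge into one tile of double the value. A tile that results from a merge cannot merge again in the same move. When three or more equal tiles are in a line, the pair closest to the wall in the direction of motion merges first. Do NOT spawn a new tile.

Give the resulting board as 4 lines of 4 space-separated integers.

Slide right:
row 0: [0, 0, 32, 4] -> [0, 0, 32, 4]
row 1: [0, 0, 32, 32] -> [0, 0, 0, 64]
row 2: [2, 4, 8, 0] -> [0, 2, 4, 8]
row 3: [0, 64, 0, 0] -> [0, 0, 0, 64]

Answer:  0  0 32  4
 0  0  0 64
 0  2  4  8
 0  0  0 64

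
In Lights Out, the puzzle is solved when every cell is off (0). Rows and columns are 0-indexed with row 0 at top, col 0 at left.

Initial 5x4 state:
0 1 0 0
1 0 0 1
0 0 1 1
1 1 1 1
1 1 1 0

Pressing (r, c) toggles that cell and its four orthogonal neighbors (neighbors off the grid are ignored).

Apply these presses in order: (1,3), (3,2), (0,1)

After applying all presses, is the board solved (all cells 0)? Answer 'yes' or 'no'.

After press 1 at (1,3):
0 1 0 1
1 0 1 0
0 0 1 0
1 1 1 1
1 1 1 0

After press 2 at (3,2):
0 1 0 1
1 0 1 0
0 0 0 0
1 0 0 0
1 1 0 0

After press 3 at (0,1):
1 0 1 1
1 1 1 0
0 0 0 0
1 0 0 0
1 1 0 0

Lights still on: 9

Answer: no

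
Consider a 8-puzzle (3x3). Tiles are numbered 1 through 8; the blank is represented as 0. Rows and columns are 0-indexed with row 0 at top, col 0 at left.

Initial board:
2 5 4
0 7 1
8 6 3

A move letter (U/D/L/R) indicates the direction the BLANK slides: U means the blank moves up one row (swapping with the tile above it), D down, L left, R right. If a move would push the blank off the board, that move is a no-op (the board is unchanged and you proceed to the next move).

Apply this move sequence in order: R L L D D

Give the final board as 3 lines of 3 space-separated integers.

Answer: 2 5 4
8 7 1
0 6 3

Derivation:
After move 1 (R):
2 5 4
7 0 1
8 6 3

After move 2 (L):
2 5 4
0 7 1
8 6 3

After move 3 (L):
2 5 4
0 7 1
8 6 3

After move 4 (D):
2 5 4
8 7 1
0 6 3

After move 5 (D):
2 5 4
8 7 1
0 6 3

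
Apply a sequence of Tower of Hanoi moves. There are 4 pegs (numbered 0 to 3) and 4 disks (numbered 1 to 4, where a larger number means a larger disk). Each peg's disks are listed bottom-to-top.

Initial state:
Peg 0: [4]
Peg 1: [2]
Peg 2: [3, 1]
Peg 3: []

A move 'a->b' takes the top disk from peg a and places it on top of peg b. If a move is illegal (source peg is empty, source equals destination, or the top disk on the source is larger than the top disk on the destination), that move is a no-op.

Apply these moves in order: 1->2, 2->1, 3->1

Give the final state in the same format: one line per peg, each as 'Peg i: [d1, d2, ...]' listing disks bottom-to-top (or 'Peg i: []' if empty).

After move 1 (1->2):
Peg 0: [4]
Peg 1: [2]
Peg 2: [3, 1]
Peg 3: []

After move 2 (2->1):
Peg 0: [4]
Peg 1: [2, 1]
Peg 2: [3]
Peg 3: []

After move 3 (3->1):
Peg 0: [4]
Peg 1: [2, 1]
Peg 2: [3]
Peg 3: []

Answer: Peg 0: [4]
Peg 1: [2, 1]
Peg 2: [3]
Peg 3: []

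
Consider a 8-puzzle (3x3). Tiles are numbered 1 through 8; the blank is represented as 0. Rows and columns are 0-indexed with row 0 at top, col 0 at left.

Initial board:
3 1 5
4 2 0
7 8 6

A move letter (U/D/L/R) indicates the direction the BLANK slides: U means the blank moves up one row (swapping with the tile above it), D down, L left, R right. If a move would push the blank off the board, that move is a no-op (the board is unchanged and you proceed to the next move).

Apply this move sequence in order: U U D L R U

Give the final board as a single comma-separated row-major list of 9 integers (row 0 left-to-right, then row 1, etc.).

After move 1 (U):
3 1 0
4 2 5
7 8 6

After move 2 (U):
3 1 0
4 2 5
7 8 6

After move 3 (D):
3 1 5
4 2 0
7 8 6

After move 4 (L):
3 1 5
4 0 2
7 8 6

After move 5 (R):
3 1 5
4 2 0
7 8 6

After move 6 (U):
3 1 0
4 2 5
7 8 6

Answer: 3, 1, 0, 4, 2, 5, 7, 8, 6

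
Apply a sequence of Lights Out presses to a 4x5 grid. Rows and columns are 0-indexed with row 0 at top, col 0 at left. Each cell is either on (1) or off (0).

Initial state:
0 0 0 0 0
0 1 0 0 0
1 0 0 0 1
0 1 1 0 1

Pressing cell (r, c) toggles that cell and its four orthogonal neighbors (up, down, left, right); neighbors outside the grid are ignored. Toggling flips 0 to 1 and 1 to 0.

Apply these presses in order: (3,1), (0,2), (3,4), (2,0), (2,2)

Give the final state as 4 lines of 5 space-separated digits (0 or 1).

After press 1 at (3,1):
0 0 0 0 0
0 1 0 0 0
1 1 0 0 1
1 0 0 0 1

After press 2 at (0,2):
0 1 1 1 0
0 1 1 0 0
1 1 0 0 1
1 0 0 0 1

After press 3 at (3,4):
0 1 1 1 0
0 1 1 0 0
1 1 0 0 0
1 0 0 1 0

After press 4 at (2,0):
0 1 1 1 0
1 1 1 0 0
0 0 0 0 0
0 0 0 1 0

After press 5 at (2,2):
0 1 1 1 0
1 1 0 0 0
0 1 1 1 0
0 0 1 1 0

Answer: 0 1 1 1 0
1 1 0 0 0
0 1 1 1 0
0 0 1 1 0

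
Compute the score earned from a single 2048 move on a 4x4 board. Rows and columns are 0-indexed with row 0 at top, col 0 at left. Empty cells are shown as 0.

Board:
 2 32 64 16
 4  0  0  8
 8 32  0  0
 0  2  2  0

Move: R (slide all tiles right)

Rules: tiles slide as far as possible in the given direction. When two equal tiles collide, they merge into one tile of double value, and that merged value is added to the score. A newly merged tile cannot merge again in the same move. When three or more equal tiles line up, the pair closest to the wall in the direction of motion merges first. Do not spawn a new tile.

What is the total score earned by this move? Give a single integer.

Answer: 4

Derivation:
Slide right:
row 0: [2, 32, 64, 16] -> [2, 32, 64, 16]  score +0 (running 0)
row 1: [4, 0, 0, 8] -> [0, 0, 4, 8]  score +0 (running 0)
row 2: [8, 32, 0, 0] -> [0, 0, 8, 32]  score +0 (running 0)
row 3: [0, 2, 2, 0] -> [0, 0, 0, 4]  score +4 (running 4)
Board after move:
 2 32 64 16
 0  0  4  8
 0  0  8 32
 0  0  0  4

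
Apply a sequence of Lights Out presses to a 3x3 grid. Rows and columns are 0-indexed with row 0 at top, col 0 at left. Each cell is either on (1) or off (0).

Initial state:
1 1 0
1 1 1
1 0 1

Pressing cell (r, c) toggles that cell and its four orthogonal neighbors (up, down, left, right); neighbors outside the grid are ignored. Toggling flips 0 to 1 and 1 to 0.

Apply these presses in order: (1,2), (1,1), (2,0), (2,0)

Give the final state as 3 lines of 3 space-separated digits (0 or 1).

Answer: 1 0 1
0 1 1
1 1 0

Derivation:
After press 1 at (1,2):
1 1 1
1 0 0
1 0 0

After press 2 at (1,1):
1 0 1
0 1 1
1 1 0

After press 3 at (2,0):
1 0 1
1 1 1
0 0 0

After press 4 at (2,0):
1 0 1
0 1 1
1 1 0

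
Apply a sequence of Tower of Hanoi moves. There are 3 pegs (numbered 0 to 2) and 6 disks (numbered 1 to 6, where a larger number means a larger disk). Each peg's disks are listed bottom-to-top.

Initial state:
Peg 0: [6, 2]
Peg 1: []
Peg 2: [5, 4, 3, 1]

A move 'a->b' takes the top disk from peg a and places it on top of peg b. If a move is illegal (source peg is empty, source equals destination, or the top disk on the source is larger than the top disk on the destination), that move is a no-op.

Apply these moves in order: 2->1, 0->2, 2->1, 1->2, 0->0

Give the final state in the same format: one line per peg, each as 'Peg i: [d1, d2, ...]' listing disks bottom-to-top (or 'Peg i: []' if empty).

After move 1 (2->1):
Peg 0: [6, 2]
Peg 1: [1]
Peg 2: [5, 4, 3]

After move 2 (0->2):
Peg 0: [6]
Peg 1: [1]
Peg 2: [5, 4, 3, 2]

After move 3 (2->1):
Peg 0: [6]
Peg 1: [1]
Peg 2: [5, 4, 3, 2]

After move 4 (1->2):
Peg 0: [6]
Peg 1: []
Peg 2: [5, 4, 3, 2, 1]

After move 5 (0->0):
Peg 0: [6]
Peg 1: []
Peg 2: [5, 4, 3, 2, 1]

Answer: Peg 0: [6]
Peg 1: []
Peg 2: [5, 4, 3, 2, 1]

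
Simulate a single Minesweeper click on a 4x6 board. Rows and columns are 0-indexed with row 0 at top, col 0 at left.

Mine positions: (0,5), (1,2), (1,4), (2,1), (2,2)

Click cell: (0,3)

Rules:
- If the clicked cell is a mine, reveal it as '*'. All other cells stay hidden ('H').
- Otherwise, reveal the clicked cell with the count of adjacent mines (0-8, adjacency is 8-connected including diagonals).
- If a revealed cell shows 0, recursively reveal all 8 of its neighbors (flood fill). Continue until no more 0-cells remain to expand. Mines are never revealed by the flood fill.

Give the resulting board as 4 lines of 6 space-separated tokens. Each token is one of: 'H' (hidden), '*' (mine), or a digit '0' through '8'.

H H H 2 H H
H H H H H H
H H H H H H
H H H H H H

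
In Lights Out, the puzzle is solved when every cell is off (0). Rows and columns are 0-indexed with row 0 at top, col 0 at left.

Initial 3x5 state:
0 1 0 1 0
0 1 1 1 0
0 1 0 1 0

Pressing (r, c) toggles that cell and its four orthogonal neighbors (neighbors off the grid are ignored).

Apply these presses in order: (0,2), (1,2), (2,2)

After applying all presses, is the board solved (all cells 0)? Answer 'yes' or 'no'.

After press 1 at (0,2):
0 0 1 0 0
0 1 0 1 0
0 1 0 1 0

After press 2 at (1,2):
0 0 0 0 0
0 0 1 0 0
0 1 1 1 0

After press 3 at (2,2):
0 0 0 0 0
0 0 0 0 0
0 0 0 0 0

Lights still on: 0

Answer: yes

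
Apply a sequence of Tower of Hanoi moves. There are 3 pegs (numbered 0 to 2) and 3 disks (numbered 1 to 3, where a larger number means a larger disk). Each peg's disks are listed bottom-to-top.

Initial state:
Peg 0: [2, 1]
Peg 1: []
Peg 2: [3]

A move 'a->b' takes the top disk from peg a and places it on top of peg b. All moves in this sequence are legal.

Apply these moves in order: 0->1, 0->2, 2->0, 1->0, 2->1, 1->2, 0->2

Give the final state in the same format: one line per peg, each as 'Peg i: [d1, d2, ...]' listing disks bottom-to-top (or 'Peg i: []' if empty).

Answer: Peg 0: [2]
Peg 1: []
Peg 2: [3, 1]

Derivation:
After move 1 (0->1):
Peg 0: [2]
Peg 1: [1]
Peg 2: [3]

After move 2 (0->2):
Peg 0: []
Peg 1: [1]
Peg 2: [3, 2]

After move 3 (2->0):
Peg 0: [2]
Peg 1: [1]
Peg 2: [3]

After move 4 (1->0):
Peg 0: [2, 1]
Peg 1: []
Peg 2: [3]

After move 5 (2->1):
Peg 0: [2, 1]
Peg 1: [3]
Peg 2: []

After move 6 (1->2):
Peg 0: [2, 1]
Peg 1: []
Peg 2: [3]

After move 7 (0->2):
Peg 0: [2]
Peg 1: []
Peg 2: [3, 1]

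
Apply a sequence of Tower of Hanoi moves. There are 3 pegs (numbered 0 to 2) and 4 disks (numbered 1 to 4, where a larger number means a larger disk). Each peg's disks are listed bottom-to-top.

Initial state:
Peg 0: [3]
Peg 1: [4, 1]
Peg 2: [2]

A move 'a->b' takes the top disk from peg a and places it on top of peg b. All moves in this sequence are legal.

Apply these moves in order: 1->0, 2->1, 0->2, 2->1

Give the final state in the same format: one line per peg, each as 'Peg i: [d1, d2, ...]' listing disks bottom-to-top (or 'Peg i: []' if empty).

Answer: Peg 0: [3]
Peg 1: [4, 2, 1]
Peg 2: []

Derivation:
After move 1 (1->0):
Peg 0: [3, 1]
Peg 1: [4]
Peg 2: [2]

After move 2 (2->1):
Peg 0: [3, 1]
Peg 1: [4, 2]
Peg 2: []

After move 3 (0->2):
Peg 0: [3]
Peg 1: [4, 2]
Peg 2: [1]

After move 4 (2->1):
Peg 0: [3]
Peg 1: [4, 2, 1]
Peg 2: []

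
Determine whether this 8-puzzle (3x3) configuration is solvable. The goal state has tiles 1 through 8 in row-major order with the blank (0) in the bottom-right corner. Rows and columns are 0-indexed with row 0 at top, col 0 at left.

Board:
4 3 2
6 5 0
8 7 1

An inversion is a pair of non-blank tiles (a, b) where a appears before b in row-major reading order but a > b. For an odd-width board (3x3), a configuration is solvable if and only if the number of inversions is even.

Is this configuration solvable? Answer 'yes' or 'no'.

Answer: yes

Derivation:
Inversions (pairs i<j in row-major order where tile[i] > tile[j] > 0): 12
12 is even, so the puzzle is solvable.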